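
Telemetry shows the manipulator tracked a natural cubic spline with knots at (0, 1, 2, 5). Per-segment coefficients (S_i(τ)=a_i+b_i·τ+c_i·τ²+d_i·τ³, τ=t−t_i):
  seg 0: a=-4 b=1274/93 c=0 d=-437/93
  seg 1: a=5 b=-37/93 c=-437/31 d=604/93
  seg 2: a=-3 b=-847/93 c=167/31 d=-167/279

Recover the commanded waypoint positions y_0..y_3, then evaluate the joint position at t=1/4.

y_0 = S_0(0) = a_0 = -4
y_1 = S_1(0) = a_1 = 5
y_2 = S_2(0) = a_2 = -3
y_3 = S_2(3) = 2
t_q=1/4 is in segment 0 (τ=1/4); S_0(τ)=-1287/1984

y_0=-4 y_1=5 y_2=-3 y_3=2
S(1/4) = -1287/1984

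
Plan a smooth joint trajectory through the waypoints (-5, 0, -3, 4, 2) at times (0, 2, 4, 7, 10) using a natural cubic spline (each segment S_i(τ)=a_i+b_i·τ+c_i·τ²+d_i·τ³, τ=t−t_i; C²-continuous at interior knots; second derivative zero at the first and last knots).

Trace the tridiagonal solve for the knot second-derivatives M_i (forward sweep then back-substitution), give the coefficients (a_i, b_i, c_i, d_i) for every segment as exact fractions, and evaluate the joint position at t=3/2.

  seg 0: a=-5 b=401/105 c=0 d=-277/840
  seg 1: a=0 b=-29/210 c=-277/140 d=109/168
  seg 2: a=-3 b=-4/15 c=67/35 d=-22/63
  seg 3: a=4 b=188/105 c=-43/35 d=43/315
S(3/2) = -123/320

Δ: Δ0=5/2, Δ1=-3/2, Δ2=7/3, Δ3=-2/3
row 1: diag=8, rhs=-24; c'=1/4, d'=-3
row 2: denom=10−2·1/4=19/2; d'=(23−2·-3)/(19/2)=58/19
row 3: denom=12−3·6/19=210/19; d'=(-18−3·58/19)/(210/19)=-86/35
back: M3=-86/35
back: M2=58/19−6/19·-86/35=134/35
back: M1=-3−1/4·134/35=-277/70
M: M0=0, M1=-277/70, M2=134/35, M3=-86/35, M4=0
seg 0: a=-5, c=M0/2=0, d=(M1−M0)/(6·2)=-277/840, b=Δ0−h0·(2M0+M1)/6=401/105
seg 1: a=0, c=M1/2=-277/140, d=(M2−M1)/(6·2)=109/168, b=Δ1−h1·(2M1+M2)/6=-29/210
seg 2: a=-3, c=M2/2=67/35, d=(M3−M2)/(6·3)=-22/63, b=Δ2−h2·(2M2+M3)/6=-4/15
seg 3: a=4, c=M3/2=-43/35, d=(M4−M3)/(6·3)=43/315, b=Δ3−h3·(2M3+M4)/6=188/105
t_q=3/2 → seg 0, τ=3/2; S=-5+401/105·τ+0·τ²+-277/840·τ³=-123/320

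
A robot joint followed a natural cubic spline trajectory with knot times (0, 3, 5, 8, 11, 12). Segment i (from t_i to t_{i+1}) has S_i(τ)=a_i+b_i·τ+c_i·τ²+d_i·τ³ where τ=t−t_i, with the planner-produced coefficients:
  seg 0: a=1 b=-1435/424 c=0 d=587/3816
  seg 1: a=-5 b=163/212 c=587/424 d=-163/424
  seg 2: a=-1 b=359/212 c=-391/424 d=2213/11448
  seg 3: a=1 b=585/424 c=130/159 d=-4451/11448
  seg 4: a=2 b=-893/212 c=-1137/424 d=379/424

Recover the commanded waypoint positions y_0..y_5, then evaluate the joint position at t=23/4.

y_0 = S_0(0) = a_0 = 1
y_1 = S_1(0) = a_1 = -5
y_2 = S_2(0) = a_2 = -1
y_3 = S_3(0) = a_3 = 1
y_4 = S_4(0) = a_4 = 2
y_5 = S_4(1) = -4
t_q=23/4 is in segment 2 (τ=3/4); S_2(τ)=-4535/27136

y_0=1 y_1=-5 y_2=-1 y_3=1 y_4=2 y_5=-4
S(23/4) = -4535/27136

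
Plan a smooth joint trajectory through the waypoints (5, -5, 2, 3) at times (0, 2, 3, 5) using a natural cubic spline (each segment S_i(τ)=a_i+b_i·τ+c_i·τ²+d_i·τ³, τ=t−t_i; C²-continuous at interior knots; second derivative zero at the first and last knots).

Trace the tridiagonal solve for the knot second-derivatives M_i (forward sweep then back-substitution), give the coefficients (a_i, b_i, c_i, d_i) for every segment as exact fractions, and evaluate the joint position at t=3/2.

Δ: Δ0=-5, Δ1=7, Δ2=1/2
row 1: diag=6, rhs=72; c'=1/6, d'=12
row 2: denom=6−1·1/6=35/6; d'=(-39−1·12)/(35/6)=-306/35
back: M2=-306/35
back: M1=12−1/6·-306/35=471/35
M: M0=0, M1=471/35, M2=-306/35, M3=0
seg 0: a=5, c=M0/2=0, d=(M1−M0)/(6·2)=157/140, b=Δ0−h0·(2M0+M1)/6=-332/35
seg 1: a=-5, c=M1/2=471/70, d=(M2−M1)/(6·1)=-37/10, b=Δ1−h1·(2M1+M2)/6=139/35
seg 2: a=2, c=M2/2=-153/35, d=(M3−M2)/(6·2)=51/70, b=Δ2−h2·(2M2+M3)/6=443/70
t_q=3/2 → seg 0, τ=3/2; S=5+-332/35·τ+0·τ²+157/140·τ³=-871/160

  seg 0: a=5 b=-332/35 c=0 d=157/140
  seg 1: a=-5 b=139/35 c=471/70 d=-37/10
  seg 2: a=2 b=443/70 c=-153/35 d=51/70
S(3/2) = -871/160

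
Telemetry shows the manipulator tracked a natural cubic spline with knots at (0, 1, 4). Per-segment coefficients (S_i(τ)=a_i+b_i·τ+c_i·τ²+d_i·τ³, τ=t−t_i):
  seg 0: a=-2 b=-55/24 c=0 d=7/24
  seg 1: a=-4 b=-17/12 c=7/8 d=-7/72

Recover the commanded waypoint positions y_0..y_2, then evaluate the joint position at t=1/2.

y_0=-2 y_1=-4 y_2=-3
S(1/2) = -199/64

y_0 = S_0(0) = a_0 = -2
y_1 = S_1(0) = a_1 = -4
y_2 = S_1(3) = -3
t_q=1/2 is in segment 0 (τ=1/2); S_0(τ)=-199/64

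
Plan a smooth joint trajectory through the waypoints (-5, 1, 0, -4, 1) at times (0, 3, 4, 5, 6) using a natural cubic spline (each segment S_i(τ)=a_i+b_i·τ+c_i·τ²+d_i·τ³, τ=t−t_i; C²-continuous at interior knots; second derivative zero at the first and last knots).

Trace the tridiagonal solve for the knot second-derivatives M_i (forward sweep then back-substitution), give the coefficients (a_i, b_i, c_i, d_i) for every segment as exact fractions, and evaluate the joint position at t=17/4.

  seg 0: a=-5 b=76/29 c=0 d=-2/29
  seg 1: a=1 b=22/29 c=-18/29 d=-33/29
  seg 2: a=0 b=-113/29 c=-117/29 d=114/29
  seg 3: a=-4 b=-5/29 c=225/29 d=-75/29
S(17/4) = -1081/928

Δ: Δ0=2, Δ1=-1, Δ2=-4, Δ3=5
row 1: diag=8, rhs=-18; c'=1/8, d'=-9/4
row 2: denom=4−1·1/8=31/8; d'=(-18−1·-9/4)/(31/8)=-126/31
row 3: denom=4−1·8/31=116/31; d'=(54−1·-126/31)/(116/31)=450/29
back: M3=450/29
back: M2=-126/31−8/31·450/29=-234/29
back: M1=-9/4−1/8·-234/29=-36/29
M: M0=0, M1=-36/29, M2=-234/29, M3=450/29, M4=0
seg 0: a=-5, c=M0/2=0, d=(M1−M0)/(6·3)=-2/29, b=Δ0−h0·(2M0+M1)/6=76/29
seg 1: a=1, c=M1/2=-18/29, d=(M2−M1)/(6·1)=-33/29, b=Δ1−h1·(2M1+M2)/6=22/29
seg 2: a=0, c=M2/2=-117/29, d=(M3−M2)/(6·1)=114/29, b=Δ2−h2·(2M2+M3)/6=-113/29
seg 3: a=-4, c=M3/2=225/29, d=(M4−M3)/(6·1)=-75/29, b=Δ3−h3·(2M3+M4)/6=-5/29
t_q=17/4 → seg 2, τ=1/4; S=0+-113/29·τ+-117/29·τ²+114/29·τ³=-1081/928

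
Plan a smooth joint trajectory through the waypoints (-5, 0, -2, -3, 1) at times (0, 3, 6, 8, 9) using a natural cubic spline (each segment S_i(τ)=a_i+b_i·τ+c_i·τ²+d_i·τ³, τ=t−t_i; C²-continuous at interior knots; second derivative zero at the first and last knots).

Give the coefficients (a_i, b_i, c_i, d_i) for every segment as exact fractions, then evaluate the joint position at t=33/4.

  seg 0: a=-5 b=225/103 c=0 d=-160/2781
  seg 1: a=0 b=65/103 c=-160/309 d=79/2781
  seg 2: a=-2 b=-176/103 c=-27/103 d=357/824
  seg 3: a=-3 b=503/206 c=963/412 d=-321/412
S(33/4) = -59477/26368

Δ: Δ0=5/3, Δ1=-2/3, Δ2=-1/2, Δ3=4
row 1: diag=12, rhs=-14; c'=1/4, d'=-7/6
row 2: denom=10−3·1/4=37/4; d'=(1−3·-7/6)/(37/4)=18/37
row 3: denom=6−2·8/37=206/37; d'=(27−2·18/37)/(206/37)=963/206
back: M3=963/206
back: M2=18/37−8/37·963/206=-54/103
back: M1=-7/6−1/4·-54/103=-320/309
M: M0=0, M1=-320/309, M2=-54/103, M3=963/206, M4=0
seg 0: a=-5, c=M0/2=0, d=(M1−M0)/(6·3)=-160/2781, b=Δ0−h0·(2M0+M1)/6=225/103
seg 1: a=0, c=M1/2=-160/309, d=(M2−M1)/(6·3)=79/2781, b=Δ1−h1·(2M1+M2)/6=65/103
seg 2: a=-2, c=M2/2=-27/103, d=(M3−M2)/(6·2)=357/824, b=Δ2−h2·(2M2+M3)/6=-176/103
seg 3: a=-3, c=M3/2=963/412, d=(M4−M3)/(6·1)=-321/412, b=Δ3−h3·(2M3+M4)/6=503/206
t_q=33/4 → seg 3, τ=1/4; S=-3+503/206·τ+963/412·τ²+-321/412·τ³=-59477/26368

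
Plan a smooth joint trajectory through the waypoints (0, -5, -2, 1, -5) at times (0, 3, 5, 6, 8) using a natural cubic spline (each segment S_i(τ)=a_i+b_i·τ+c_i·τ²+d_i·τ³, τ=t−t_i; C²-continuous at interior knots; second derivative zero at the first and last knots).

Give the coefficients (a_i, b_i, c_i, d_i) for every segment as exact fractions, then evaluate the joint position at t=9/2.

  seg 0: a=0 b=-4715/1956 c=0 d=485/5868
  seg 1: a=-5 b=-175/978 c=485/652 d=187/3912
  seg 2: a=-2 b=1648/489 c=168/163 d=-685/489
  seg 3: a=1 b=601/489 c=-517/163 d=517/978
S(9/2) = -35817/10432

Δ: Δ0=-5/3, Δ1=3/2, Δ2=3, Δ3=-3
row 1: diag=10, rhs=19; c'=1/5, d'=19/10
row 2: denom=6−2·1/5=28/5; d'=(9−2·19/10)/(28/5)=13/14
row 3: denom=6−1·5/28=163/28; d'=(-36−1·13/14)/(163/28)=-1034/163
back: M3=-1034/163
back: M2=13/14−5/28·-1034/163=336/163
back: M1=19/10−1/5·336/163=485/326
M: M0=0, M1=485/326, M2=336/163, M3=-1034/163, M4=0
seg 0: a=0, c=M0/2=0, d=(M1−M0)/(6·3)=485/5868, b=Δ0−h0·(2M0+M1)/6=-4715/1956
seg 1: a=-5, c=M1/2=485/652, d=(M2−M1)/(6·2)=187/3912, b=Δ1−h1·(2M1+M2)/6=-175/978
seg 2: a=-2, c=M2/2=168/163, d=(M3−M2)/(6·1)=-685/489, b=Δ2−h2·(2M2+M3)/6=1648/489
seg 3: a=1, c=M3/2=-517/163, d=(M4−M3)/(6·2)=517/978, b=Δ3−h3·(2M3+M4)/6=601/489
t_q=9/2 → seg 1, τ=3/2; S=-5+-175/978·τ+485/652·τ²+187/3912·τ³=-35817/10432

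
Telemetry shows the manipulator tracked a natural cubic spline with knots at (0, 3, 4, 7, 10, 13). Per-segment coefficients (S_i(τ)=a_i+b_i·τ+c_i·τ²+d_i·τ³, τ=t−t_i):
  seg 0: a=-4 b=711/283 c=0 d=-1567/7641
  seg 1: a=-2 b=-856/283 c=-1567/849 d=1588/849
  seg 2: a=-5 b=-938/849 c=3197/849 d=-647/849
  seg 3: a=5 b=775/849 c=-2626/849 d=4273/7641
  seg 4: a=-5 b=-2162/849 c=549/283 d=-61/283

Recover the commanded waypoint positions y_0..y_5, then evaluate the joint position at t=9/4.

y_0 = S_0(0) = a_0 = -4
y_1 = S_1(0) = a_1 = -2
y_2 = S_2(0) = a_2 = -5
y_3 = S_3(0) = a_3 = 5
y_4 = S_4(0) = a_4 = -5
y_5 = S_4(3) = -1
t_q=9/4 is in segment 0 (τ=9/4); S_0(τ)=-12373/18112

y_0=-4 y_1=-2 y_2=-5 y_3=5 y_4=-5 y_5=-1
S(9/4) = -12373/18112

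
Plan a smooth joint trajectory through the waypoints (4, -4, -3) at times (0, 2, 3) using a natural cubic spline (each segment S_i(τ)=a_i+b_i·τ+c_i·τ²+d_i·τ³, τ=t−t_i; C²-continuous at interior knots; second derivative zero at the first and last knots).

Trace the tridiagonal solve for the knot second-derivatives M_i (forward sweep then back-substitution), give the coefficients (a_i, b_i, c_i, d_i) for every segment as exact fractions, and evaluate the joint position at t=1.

Δ: Δ0=-4, Δ1=1
row 1: diag=6, rhs=30; c'=1/6, d'=5
back: M1=5
M: M0=0, M1=5, M2=0
seg 0: a=4, c=M0/2=0, d=(M1−M0)/(6·2)=5/12, b=Δ0−h0·(2M0+M1)/6=-17/3
seg 1: a=-4, c=M1/2=5/2, d=(M2−M1)/(6·1)=-5/6, b=Δ1−h1·(2M1+M2)/6=-2/3
t_q=1 → seg 0, τ=1; S=4+-17/3·τ+0·τ²+5/12·τ³=-5/4

  seg 0: a=4 b=-17/3 c=0 d=5/12
  seg 1: a=-4 b=-2/3 c=5/2 d=-5/6
S(1) = -5/4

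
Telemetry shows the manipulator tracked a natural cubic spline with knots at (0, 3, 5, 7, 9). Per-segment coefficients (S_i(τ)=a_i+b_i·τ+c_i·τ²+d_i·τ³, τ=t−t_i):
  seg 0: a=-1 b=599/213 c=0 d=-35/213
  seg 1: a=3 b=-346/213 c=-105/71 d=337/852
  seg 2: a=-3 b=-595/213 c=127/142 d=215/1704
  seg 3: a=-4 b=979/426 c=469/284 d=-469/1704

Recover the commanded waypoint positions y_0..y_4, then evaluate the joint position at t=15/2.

y_0 = S_0(0) = a_0 = -1
y_1 = S_1(0) = a_1 = 3
y_2 = S_2(0) = a_2 = -3
y_3 = S_3(0) = a_3 = -4
y_4 = S_3(2) = 5
t_q=15/2 is in segment 3 (τ=1/2); S_3(τ)=-11235/4544

y_0=-1 y_1=3 y_2=-3 y_3=-4 y_4=5
S(15/2) = -11235/4544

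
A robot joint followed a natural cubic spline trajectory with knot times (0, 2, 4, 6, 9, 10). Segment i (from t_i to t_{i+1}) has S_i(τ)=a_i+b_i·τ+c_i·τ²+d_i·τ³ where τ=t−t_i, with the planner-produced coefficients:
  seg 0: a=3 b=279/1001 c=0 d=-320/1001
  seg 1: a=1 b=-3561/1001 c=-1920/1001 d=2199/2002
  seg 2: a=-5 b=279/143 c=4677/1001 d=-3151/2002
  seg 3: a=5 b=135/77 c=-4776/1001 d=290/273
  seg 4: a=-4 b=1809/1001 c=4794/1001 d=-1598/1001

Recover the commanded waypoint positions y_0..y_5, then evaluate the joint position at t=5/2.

y_0 = S_0(0) = a_0 = 3
y_1 = S_1(0) = a_1 = 1
y_2 = S_2(0) = a_2 = -5
y_3 = S_3(0) = a_3 = 5
y_4 = S_4(0) = a_4 = -4
y_5 = S_4(1) = 1
t_q=5/2 is in segment 1 (τ=1/2); S_1(τ)=-1381/1232

y_0=3 y_1=1 y_2=-5 y_3=5 y_4=-4 y_5=1
S(5/2) = -1381/1232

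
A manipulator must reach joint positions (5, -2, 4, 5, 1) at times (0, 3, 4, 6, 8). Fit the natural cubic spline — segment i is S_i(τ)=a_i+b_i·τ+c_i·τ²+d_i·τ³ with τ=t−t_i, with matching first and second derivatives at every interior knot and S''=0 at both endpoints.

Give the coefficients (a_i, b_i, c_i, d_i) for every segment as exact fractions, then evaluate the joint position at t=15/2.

  seg 0: a=5 b=-6059/1032 c=0 d=1217/3096
  seg 1: a=-2 b=2447/516 c=1217/344 d=-2353/1032
  seg 2: a=4 b=5137/1032 c=-142/43 d=2195/4128
  seg 3: a=5 b=-955/516 c=-77/688 d=77/4128
S(15/2) = 22401/11008

Δ: Δ0=-7/3, Δ1=6, Δ2=1/2, Δ3=-2
row 1: diag=8, rhs=50; c'=1/8, d'=25/4
row 2: denom=6−1·1/8=47/8; d'=(-33−1·25/4)/(47/8)=-314/47
row 3: denom=8−2·16/47=344/47; d'=(-15−2·-314/47)/(344/47)=-77/344
back: M3=-77/344
back: M2=-314/47−16/47·-77/344=-284/43
back: M1=25/4−1/8·-284/43=1217/172
M: M0=0, M1=1217/172, M2=-284/43, M3=-77/344, M4=0
seg 0: a=5, c=M0/2=0, d=(M1−M0)/(6·3)=1217/3096, b=Δ0−h0·(2M0+M1)/6=-6059/1032
seg 1: a=-2, c=M1/2=1217/344, d=(M2−M1)/(6·1)=-2353/1032, b=Δ1−h1·(2M1+M2)/6=2447/516
seg 2: a=4, c=M2/2=-142/43, d=(M3−M2)/(6·2)=2195/4128, b=Δ2−h2·(2M2+M3)/6=5137/1032
seg 3: a=5, c=M3/2=-77/688, d=(M4−M3)/(6·2)=77/4128, b=Δ3−h3·(2M3+M4)/6=-955/516
t_q=15/2 → seg 3, τ=3/2; S=5+-955/516·τ+-77/688·τ²+77/4128·τ³=22401/11008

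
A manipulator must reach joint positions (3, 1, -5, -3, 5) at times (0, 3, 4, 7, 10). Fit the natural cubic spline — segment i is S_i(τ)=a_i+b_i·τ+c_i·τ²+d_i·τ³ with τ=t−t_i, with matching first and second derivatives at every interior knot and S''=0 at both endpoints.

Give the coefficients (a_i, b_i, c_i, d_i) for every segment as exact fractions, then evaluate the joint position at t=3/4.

  seg 0: a=3 b=193/114 c=0 d=-269/1026
  seg 1: a=1 b=-307/57 c=-269/114 d=199/114
  seg 2: a=-5 b=-185/38 c=164/57 d=-353/1026
  seg 3: a=-3 b=59/19 c=-25/114 d=25/1026
S(3/4) = 10115/2432

Δ: Δ0=-2/3, Δ1=-6, Δ2=2/3, Δ3=8/3
row 1: diag=8, rhs=-32; c'=1/8, d'=-4
row 2: denom=8−1·1/8=63/8; d'=(40−1·-4)/(63/8)=352/63
row 3: denom=12−3·8/21=76/7; d'=(12−3·352/63)/(76/7)=-25/57
back: M3=-25/57
back: M2=352/63−8/21·-25/57=328/57
back: M1=-4−1/8·328/57=-269/57
M: M0=0, M1=-269/57, M2=328/57, M3=-25/57, M4=0
seg 0: a=3, c=M0/2=0, d=(M1−M0)/(6·3)=-269/1026, b=Δ0−h0·(2M0+M1)/6=193/114
seg 1: a=1, c=M1/2=-269/114, d=(M2−M1)/(6·1)=199/114, b=Δ1−h1·(2M1+M2)/6=-307/57
seg 2: a=-5, c=M2/2=164/57, d=(M3−M2)/(6·3)=-353/1026, b=Δ2−h2·(2M2+M3)/6=-185/38
seg 3: a=-3, c=M3/2=-25/114, d=(M4−M3)/(6·3)=25/1026, b=Δ3−h3·(2M3+M4)/6=59/19
t_q=3/4 → seg 0, τ=3/4; S=3+193/114·τ+0·τ²+-269/1026·τ³=10115/2432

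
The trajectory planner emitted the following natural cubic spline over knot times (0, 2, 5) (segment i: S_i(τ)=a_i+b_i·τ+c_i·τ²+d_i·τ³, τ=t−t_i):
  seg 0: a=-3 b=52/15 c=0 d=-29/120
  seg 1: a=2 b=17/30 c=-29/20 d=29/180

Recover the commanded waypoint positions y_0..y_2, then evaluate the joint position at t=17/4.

y_0 = S_0(0) = a_0 = -3
y_1 = S_1(0) = a_1 = 2
y_2 = S_1(3) = -5
t_q=17/4 is in segment 1 (τ=9/4); S_1(τ)=-571/256

y_0=-3 y_1=2 y_2=-5
S(17/4) = -571/256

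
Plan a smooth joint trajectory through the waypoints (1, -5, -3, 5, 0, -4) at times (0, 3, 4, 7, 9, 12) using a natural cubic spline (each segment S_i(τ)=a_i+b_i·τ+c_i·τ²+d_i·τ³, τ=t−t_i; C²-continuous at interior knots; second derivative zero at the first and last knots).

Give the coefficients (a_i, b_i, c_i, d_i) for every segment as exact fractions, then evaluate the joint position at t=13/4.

Δ: Δ0=-2, Δ1=2, Δ2=8/3, Δ3=-5/2, Δ4=-4/3
row 1: diag=8, rhs=24; c'=1/8, d'=3
row 2: denom=8−1·1/8=63/8; d'=(4−1·3)/(63/8)=8/63
row 3: denom=10−3·8/21=62/7; d'=(-31−3·8/63)/(62/7)=-659/186
row 4: denom=10−2·7/31=296/31; d'=(7−2·-659/186)/(296/31)=655/444
back: M4=655/444
back: M3=-659/186−7/31·655/444=-1721/444
back: M2=8/63−8/21·-1721/444=178/111
back: M1=3−1/8·178/111=1243/444
M: M0=0, M1=1243/444, M2=178/111, M3=-1721/444, M4=655/444, M5=0
seg 0: a=1, c=M0/2=0, d=(M1−M0)/(6·3)=1243/7992, b=Δ0−h0·(2M0+M1)/6=-3019/888
seg 1: a=-5, c=M1/2=1243/888, d=(M2−M1)/(6·1)=-59/296, b=Δ1−h1·(2M1+M2)/6=355/444
seg 2: a=-3, c=M2/2=89/111, d=(M3−M2)/(6·3)=-811/2664, b=Δ2−h2·(2M2+M3)/6=2665/888
seg 3: a=5, c=M3/2=-1721/888, d=(M4−M3)/(6·2)=33/74, b=Δ3−h3·(2M3+M4)/6=-181/444
seg 4: a=0, c=M4/2=655/888, d=(M5−M4)/(6·3)=-655/7992, b=Δ4−h4·(2M4+M5)/6=-1247/444
t_q=13/4 → seg 1, τ=1/4; S=-5+355/444·τ+1243/888·τ²+-59/296·τ³=-89335/18944

  seg 0: a=1 b=-3019/888 c=0 d=1243/7992
  seg 1: a=-5 b=355/444 c=1243/888 d=-59/296
  seg 2: a=-3 b=2665/888 c=89/111 d=-811/2664
  seg 3: a=5 b=-181/444 c=-1721/888 d=33/74
  seg 4: a=0 b=-1247/444 c=655/888 d=-655/7992
S(13/4) = -89335/18944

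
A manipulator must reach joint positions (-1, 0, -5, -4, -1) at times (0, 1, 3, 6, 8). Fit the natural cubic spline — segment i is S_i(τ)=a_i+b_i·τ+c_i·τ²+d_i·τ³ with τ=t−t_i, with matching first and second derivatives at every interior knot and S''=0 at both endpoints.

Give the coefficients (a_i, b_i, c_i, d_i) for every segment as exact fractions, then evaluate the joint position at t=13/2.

Δ: Δ0=1, Δ1=-5/2, Δ2=1/3, Δ3=3/2
row 1: diag=6, rhs=-21; c'=1/3, d'=-7/2
row 2: denom=10−2·1/3=28/3; d'=(17−2·-7/2)/(28/3)=18/7
row 3: denom=10−3·9/28=253/28; d'=(7−3·18/7)/(253/28)=-20/253
back: M3=-20/253
back: M2=18/7−9/28·-20/253=657/253
back: M1=-7/2−1/3·657/253=-2209/506
M: M0=0, M1=-2209/506, M2=657/253, M3=-20/253, M4=0
seg 0: a=-1, c=M0/2=0, d=(M1−M0)/(6·1)=-2209/3036, b=Δ0−h0·(2M0+M1)/6=5245/3036
seg 1: a=0, c=M1/2=-2209/1012, d=(M2−M1)/(6·2)=3523/6072, b=Δ1−h1·(2M1+M2)/6=-691/1518
seg 2: a=-5, c=M2/2=657/506, d=(M3−M2)/(6·3)=-677/4554, b=Δ2−h2·(2M2+M3)/6=-1688/759
seg 3: a=-4, c=M3/2=-10/253, d=(M4−M3)/(6·2)=5/759, b=Δ3−h3·(2M3+M4)/6=2357/1518
t_q=13/2 → seg 3, τ=1/2; S=-4+2357/1518·τ+-10/253·τ²+5/759·τ³=-6543/2024

  seg 0: a=-1 b=5245/3036 c=0 d=-2209/3036
  seg 1: a=0 b=-691/1518 c=-2209/1012 d=3523/6072
  seg 2: a=-5 b=-1688/759 c=657/506 d=-677/4554
  seg 3: a=-4 b=2357/1518 c=-10/253 d=5/759
S(13/2) = -6543/2024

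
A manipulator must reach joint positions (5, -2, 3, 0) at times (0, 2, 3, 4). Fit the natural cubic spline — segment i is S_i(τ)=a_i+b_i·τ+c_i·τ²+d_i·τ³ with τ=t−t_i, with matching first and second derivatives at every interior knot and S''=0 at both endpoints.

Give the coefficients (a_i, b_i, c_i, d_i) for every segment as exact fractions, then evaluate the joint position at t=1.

Δ: Δ0=-7/2, Δ1=5, Δ2=-3
row 1: diag=6, rhs=51; c'=1/6, d'=17/2
row 2: denom=4−1·1/6=23/6; d'=(-48−1·17/2)/(23/6)=-339/23
back: M2=-339/23
back: M1=17/2−1/6·-339/23=252/23
M: M0=0, M1=252/23, M2=-339/23, M3=0
seg 0: a=5, c=M0/2=0, d=(M1−M0)/(6·2)=21/23, b=Δ0−h0·(2M0+M1)/6=-329/46
seg 1: a=-2, c=M1/2=126/23, d=(M2−M1)/(6·1)=-197/46, b=Δ1−h1·(2M1+M2)/6=175/46
seg 2: a=3, c=M2/2=-339/46, d=(M3−M2)/(6·1)=113/46, b=Δ2−h2·(2M2+M3)/6=44/23
t_q=1 → seg 0, τ=1; S=5+-329/46·τ+0·τ²+21/23·τ³=-57/46

  seg 0: a=5 b=-329/46 c=0 d=21/23
  seg 1: a=-2 b=175/46 c=126/23 d=-197/46
  seg 2: a=3 b=44/23 c=-339/46 d=113/46
S(1) = -57/46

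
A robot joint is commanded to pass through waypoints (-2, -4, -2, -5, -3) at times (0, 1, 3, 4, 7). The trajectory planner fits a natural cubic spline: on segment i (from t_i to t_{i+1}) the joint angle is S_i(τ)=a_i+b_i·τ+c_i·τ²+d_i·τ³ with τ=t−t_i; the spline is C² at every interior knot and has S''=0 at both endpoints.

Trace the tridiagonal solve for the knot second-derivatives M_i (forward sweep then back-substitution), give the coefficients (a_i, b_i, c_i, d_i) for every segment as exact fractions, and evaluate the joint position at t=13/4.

  seg 0: a=-2 b=-2137/750 c=0 d=637/750
  seg 1: a=-4 b=-113/375 c=637/250 d=-1423/1500
  seg 2: a=-2 b=-112/75 c=-393/125 d=614/375
  seg 3: a=-5 b=-1076/375 c=221/125 d=-221/1125
S(13/4) = -10177/4000

Δ: Δ0=-2, Δ1=1, Δ2=-3, Δ3=2/3
row 1: diag=6, rhs=18; c'=1/3, d'=3
row 2: denom=6−2·1/3=16/3; d'=(-24−2·3)/(16/3)=-45/8
row 3: denom=8−1·3/16=125/16; d'=(22−1·-45/8)/(125/16)=442/125
back: M3=442/125
back: M2=-45/8−3/16·442/125=-786/125
back: M1=3−1/3·-786/125=637/125
M: M0=0, M1=637/125, M2=-786/125, M3=442/125, M4=0
seg 0: a=-2, c=M0/2=0, d=(M1−M0)/(6·1)=637/750, b=Δ0−h0·(2M0+M1)/6=-2137/750
seg 1: a=-4, c=M1/2=637/250, d=(M2−M1)/(6·2)=-1423/1500, b=Δ1−h1·(2M1+M2)/6=-113/375
seg 2: a=-2, c=M2/2=-393/125, d=(M3−M2)/(6·1)=614/375, b=Δ2−h2·(2M2+M3)/6=-112/75
seg 3: a=-5, c=M3/2=221/125, d=(M4−M3)/(6·3)=-221/1125, b=Δ3−h3·(2M3+M4)/6=-1076/375
t_q=13/4 → seg 2, τ=1/4; S=-2+-112/75·τ+-393/125·τ²+614/375·τ³=-10177/4000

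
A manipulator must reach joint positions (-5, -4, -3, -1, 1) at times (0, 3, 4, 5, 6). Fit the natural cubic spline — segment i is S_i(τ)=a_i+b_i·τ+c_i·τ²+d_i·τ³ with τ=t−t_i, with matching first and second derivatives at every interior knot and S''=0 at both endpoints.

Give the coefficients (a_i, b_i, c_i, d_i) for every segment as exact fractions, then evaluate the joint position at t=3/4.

Δ: Δ0=1/3, Δ1=1, Δ2=2, Δ3=2
row 1: diag=8, rhs=4; c'=1/8, d'=1/2
row 2: denom=4−1·1/8=31/8; d'=(6−1·1/2)/(31/8)=44/31
row 3: denom=4−1·8/31=116/31; d'=(0−1·44/31)/(116/31)=-11/29
back: M3=-11/29
back: M2=44/31−8/31·-11/29=44/29
back: M1=1/2−1/8·44/29=9/29
M: M0=0, M1=9/29, M2=44/29, M3=-11/29, M4=0
seg 0: a=-5, c=M0/2=0, d=(M1−M0)/(6·3)=1/58, b=Δ0−h0·(2M0+M1)/6=31/174
seg 1: a=-4, c=M1/2=9/58, d=(M2−M1)/(6·1)=35/174, b=Δ1−h1·(2M1+M2)/6=56/87
seg 2: a=-3, c=M2/2=22/29, d=(M3−M2)/(6·1)=-55/174, b=Δ2−h2·(2M2+M3)/6=271/174
seg 3: a=-1, c=M3/2=-11/58, d=(M4−M3)/(6·1)=11/174, b=Δ3−h3·(2M3+M4)/6=185/87
t_q=3/4 → seg 0, τ=3/4; S=-5+31/174·τ+0·τ²+1/58·τ³=-18037/3712

  seg 0: a=-5 b=31/174 c=0 d=1/58
  seg 1: a=-4 b=56/87 c=9/58 d=35/174
  seg 2: a=-3 b=271/174 c=22/29 d=-55/174
  seg 3: a=-1 b=185/87 c=-11/58 d=11/174
S(3/4) = -18037/3712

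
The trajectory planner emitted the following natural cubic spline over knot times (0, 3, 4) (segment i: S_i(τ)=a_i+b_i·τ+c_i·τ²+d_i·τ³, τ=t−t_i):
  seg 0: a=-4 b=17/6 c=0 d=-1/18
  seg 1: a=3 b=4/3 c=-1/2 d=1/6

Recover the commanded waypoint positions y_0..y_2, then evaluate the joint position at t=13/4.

y_0 = S_0(0) = a_0 = -4
y_1 = S_1(0) = a_1 = 3
y_2 = S_1(1) = 4
t_q=13/4 is in segment 1 (τ=1/4); S_1(τ)=423/128

y_0=-4 y_1=3 y_2=4
S(13/4) = 423/128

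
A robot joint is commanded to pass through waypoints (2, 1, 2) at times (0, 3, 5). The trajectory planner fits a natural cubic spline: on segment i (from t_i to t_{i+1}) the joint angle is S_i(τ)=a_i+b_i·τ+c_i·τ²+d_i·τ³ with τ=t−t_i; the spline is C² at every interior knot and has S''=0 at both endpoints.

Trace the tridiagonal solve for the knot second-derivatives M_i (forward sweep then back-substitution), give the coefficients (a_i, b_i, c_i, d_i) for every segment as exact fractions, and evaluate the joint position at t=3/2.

  seg 0: a=2 b=-7/12 c=0 d=1/36
  seg 1: a=1 b=1/6 c=1/4 d=-1/24
S(3/2) = 39/32

Δ: Δ0=-1/3, Δ1=1/2
row 1: diag=10, rhs=5; c'=1/5, d'=1/2
back: M1=1/2
M: M0=0, M1=1/2, M2=0
seg 0: a=2, c=M0/2=0, d=(M1−M0)/(6·3)=1/36, b=Δ0−h0·(2M0+M1)/6=-7/12
seg 1: a=1, c=M1/2=1/4, d=(M2−M1)/(6·2)=-1/24, b=Δ1−h1·(2M1+M2)/6=1/6
t_q=3/2 → seg 0, τ=3/2; S=2+-7/12·τ+0·τ²+1/36·τ³=39/32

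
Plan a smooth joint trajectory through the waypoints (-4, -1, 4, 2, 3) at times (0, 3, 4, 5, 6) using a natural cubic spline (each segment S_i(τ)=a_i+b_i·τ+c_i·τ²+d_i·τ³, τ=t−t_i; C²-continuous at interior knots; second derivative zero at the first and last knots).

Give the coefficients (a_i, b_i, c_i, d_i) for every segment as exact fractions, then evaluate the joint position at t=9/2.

Δ: Δ0=1, Δ1=5, Δ2=-2, Δ3=1
row 1: diag=8, rhs=24; c'=1/8, d'=3
row 2: denom=4−1·1/8=31/8; d'=(-42−1·3)/(31/8)=-360/31
row 3: denom=4−1·8/31=116/31; d'=(18−1·-360/31)/(116/31)=459/58
back: M3=459/58
back: M2=-360/31−8/31·459/58=-396/29
back: M1=3−1/8·-396/29=273/58
M: M0=0, M1=273/58, M2=-396/29, M3=459/58, M4=0
seg 0: a=-4, c=M0/2=0, d=(M1−M0)/(6·3)=91/348, b=Δ0−h0·(2M0+M1)/6=-157/116
seg 1: a=-1, c=M1/2=273/116, d=(M2−M1)/(6·1)=-355/116, b=Δ1−h1·(2M1+M2)/6=331/58
seg 2: a=4, c=M2/2=-198/29, d=(M3−M2)/(6·1)=417/116, b=Δ2−h2·(2M2+M3)/6=143/116
seg 3: a=2, c=M3/2=459/116, d=(M4−M3)/(6·1)=-153/116, b=Δ3−h3·(2M3+M4)/6=-95/58
t_q=9/2 → seg 2, τ=1/2; S=4+143/116·τ+-198/29·τ²+417/116·τ³=3117/928

  seg 0: a=-4 b=-157/116 c=0 d=91/348
  seg 1: a=-1 b=331/58 c=273/116 d=-355/116
  seg 2: a=4 b=143/116 c=-198/29 d=417/116
  seg 3: a=2 b=-95/58 c=459/116 d=-153/116
S(9/2) = 3117/928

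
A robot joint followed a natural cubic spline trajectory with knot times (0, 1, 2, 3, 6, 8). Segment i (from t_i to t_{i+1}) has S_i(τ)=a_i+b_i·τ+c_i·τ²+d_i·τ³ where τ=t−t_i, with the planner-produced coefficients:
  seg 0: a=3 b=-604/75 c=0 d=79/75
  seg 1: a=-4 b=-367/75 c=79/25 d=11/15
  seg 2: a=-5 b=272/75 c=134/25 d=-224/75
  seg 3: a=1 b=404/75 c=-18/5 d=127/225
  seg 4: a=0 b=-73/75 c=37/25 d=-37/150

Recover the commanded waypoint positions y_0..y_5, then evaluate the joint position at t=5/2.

y_0=3 y_1=-4 y_2=-5 y_3=1 y_4=0 y_5=2
S(5/2) = -111/50

y_0 = S_0(0) = a_0 = 3
y_1 = S_1(0) = a_1 = -4
y_2 = S_2(0) = a_2 = -5
y_3 = S_3(0) = a_3 = 1
y_4 = S_4(0) = a_4 = 0
y_5 = S_4(2) = 2
t_q=5/2 is in segment 2 (τ=1/2); S_2(τ)=-111/50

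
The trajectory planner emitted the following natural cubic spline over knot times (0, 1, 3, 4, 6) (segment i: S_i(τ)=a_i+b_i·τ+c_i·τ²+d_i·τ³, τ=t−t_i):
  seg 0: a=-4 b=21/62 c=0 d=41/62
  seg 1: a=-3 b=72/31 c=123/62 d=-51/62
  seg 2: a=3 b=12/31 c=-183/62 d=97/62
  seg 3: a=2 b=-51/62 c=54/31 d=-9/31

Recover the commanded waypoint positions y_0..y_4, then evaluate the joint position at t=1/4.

y_0 = S_0(0) = a_0 = -4
y_1 = S_1(0) = a_1 = -3
y_2 = S_2(0) = a_2 = 3
y_3 = S_3(0) = a_3 = 2
y_4 = S_3(2) = 5
t_q=1/4 is in segment 0 (τ=1/4); S_0(τ)=-15495/3968

y_0=-4 y_1=-3 y_2=3 y_3=2 y_4=5
S(1/4) = -15495/3968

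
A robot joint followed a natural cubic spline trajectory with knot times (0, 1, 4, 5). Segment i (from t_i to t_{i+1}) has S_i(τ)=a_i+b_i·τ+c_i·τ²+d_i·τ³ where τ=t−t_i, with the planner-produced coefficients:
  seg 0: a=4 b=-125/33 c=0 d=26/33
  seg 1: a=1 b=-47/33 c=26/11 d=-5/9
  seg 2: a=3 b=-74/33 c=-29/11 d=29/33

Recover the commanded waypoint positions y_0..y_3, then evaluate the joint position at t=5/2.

y_0=4 y_1=1 y_2=3 y_3=-1
S(5/2) = 203/88

y_0 = S_0(0) = a_0 = 4
y_1 = S_1(0) = a_1 = 1
y_2 = S_2(0) = a_2 = 3
y_3 = S_2(1) = -1
t_q=5/2 is in segment 1 (τ=3/2); S_1(τ)=203/88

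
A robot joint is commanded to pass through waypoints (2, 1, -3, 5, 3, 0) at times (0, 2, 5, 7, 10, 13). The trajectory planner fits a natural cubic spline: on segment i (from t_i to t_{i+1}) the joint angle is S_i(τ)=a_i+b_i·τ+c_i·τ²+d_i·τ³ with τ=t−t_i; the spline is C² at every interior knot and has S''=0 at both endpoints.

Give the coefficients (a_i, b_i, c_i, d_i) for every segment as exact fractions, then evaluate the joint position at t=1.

Δ: Δ0=-1/2, Δ1=-4/3, Δ2=4, Δ3=-2/3, Δ4=-1
row 1: diag=10, rhs=-5; c'=3/10, d'=-1/2
row 2: denom=10−3·3/10=91/10; d'=(32−3·-1/2)/(91/10)=335/91
row 3: denom=10−2·20/91=870/91; d'=(-28−2·335/91)/(870/91)=-1609/435
row 4: denom=12−3·91/290=3207/290; d'=(-2−3·-1609/435)/(3207/290)=2638/3207
back: M4=2638/3207
back: M3=-1609/435−91/290·2638/3207=-4230/1069
back: M2=335/91−20/91·-4230/1069=4865/1069
back: M1=-1/2−3/10·4865/1069=-1994/1069
M: M0=0, M1=-1994/1069, M2=4865/1069, M3=-4230/1069, M4=2638/3207, M5=0
seg 0: a=2, c=M0/2=0, d=(M1−M0)/(6·2)=-997/6414, b=Δ0−h0·(2M0+M1)/6=781/6414
seg 1: a=1, c=M1/2=-997/1069, d=(M2−M1)/(6·3)=6859/19242, b=Δ1−h1·(2M1+M2)/6=-11183/6414
seg 2: a=-3, c=M2/2=4865/2138, d=(M3−M2)/(6·2)=-9095/12828, b=Δ2−h2·(2M2+M3)/6=7328/3207
seg 3: a=5, c=M3/2=-2115/1069, d=(M4−M3)/(6·3)=7664/28863, b=Δ3−h3·(2M3+M4)/6=9233/3207
seg 4: a=3, c=M4/2=1319/3207, d=(M5−M4)/(6·3)=-1319/28863, b=Δ4−h4·(2M4+M5)/6=-5845/3207
t_q=1 → seg 0, τ=1; S=2+781/6414·τ+0·τ²+-997/6414·τ³=2102/1069

  seg 0: a=2 b=781/6414 c=0 d=-997/6414
  seg 1: a=1 b=-11183/6414 c=-997/1069 d=6859/19242
  seg 2: a=-3 b=7328/3207 c=4865/2138 d=-9095/12828
  seg 3: a=5 b=9233/3207 c=-2115/1069 d=7664/28863
  seg 4: a=3 b=-5845/3207 c=1319/3207 d=-1319/28863
S(1) = 2102/1069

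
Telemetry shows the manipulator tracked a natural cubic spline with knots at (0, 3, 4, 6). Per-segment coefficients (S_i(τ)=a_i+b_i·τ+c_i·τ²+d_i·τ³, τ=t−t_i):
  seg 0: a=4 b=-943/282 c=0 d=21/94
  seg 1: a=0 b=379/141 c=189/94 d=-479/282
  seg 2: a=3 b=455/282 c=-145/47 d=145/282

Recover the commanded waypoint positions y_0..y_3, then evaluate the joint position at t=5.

y_0 = S_0(0) = a_0 = 4
y_1 = S_1(0) = a_1 = 0
y_2 = S_2(0) = a_2 = 3
y_3 = S_2(2) = -2
t_q=5 is in segment 2 (τ=1); S_2(τ)=96/47

y_0=4 y_1=0 y_2=3 y_3=-2
S(5) = 96/47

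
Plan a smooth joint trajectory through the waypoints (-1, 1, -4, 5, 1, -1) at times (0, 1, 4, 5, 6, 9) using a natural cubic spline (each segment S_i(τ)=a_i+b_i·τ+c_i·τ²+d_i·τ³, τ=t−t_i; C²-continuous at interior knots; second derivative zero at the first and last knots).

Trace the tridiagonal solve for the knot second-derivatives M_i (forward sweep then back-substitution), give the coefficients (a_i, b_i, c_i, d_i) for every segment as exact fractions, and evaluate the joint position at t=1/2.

Δ: Δ0=2, Δ1=-5/3, Δ2=9, Δ3=-4, Δ4=-2/3
row 1: diag=8, rhs=-22; c'=3/8, d'=-11/4
row 2: denom=8−3·3/8=55/8; d'=(64−3·-11/4)/(55/8)=578/55
row 3: denom=4−1·8/55=212/55; d'=(-78−1·578/55)/(212/55)=-1217/53
row 4: denom=8−1·55/212=1641/212; d'=(20−1·-1217/53)/(1641/212)=3036/547
back: M4=3036/547
back: M3=-1217/53−55/212·3036/547=-13348/547
back: M2=578/55−8/55·-13348/547=7690/547
back: M1=-11/4−3/8·7690/547=-4388/547
M: M0=0, M1=-4388/547, M2=7690/547, M3=-13348/547, M4=3036/547, M5=0
seg 0: a=-1, c=M0/2=0, d=(M1−M0)/(6·1)=-2194/1641, b=Δ0−h0·(2M0+M1)/6=5476/1641
seg 1: a=1, c=M1/2=-2194/547, d=(M2−M1)/(6·3)=671/547, b=Δ1−h1·(2M1+M2)/6=-1106/1641
seg 2: a=-4, c=M2/2=3845/547, d=(M3−M2)/(6·1)=-10519/1641, b=Δ2−h2·(2M2+M3)/6=13753/1641
seg 3: a=5, c=M3/2=-6674/547, d=(M4−M3)/(6·1)=8192/1641, b=Δ3−h3·(2M3+M4)/6=5266/1641
seg 4: a=1, c=M4/2=1518/547, d=(M5−M4)/(6·3)=-506/1641, b=Δ4−h4·(2M4+M5)/6=-10202/1641
t_q=1/2 → seg 0, τ=1/2; S=-1+5476/1641·τ+0·τ²+-2194/1641·τ³=1097/2188

  seg 0: a=-1 b=5476/1641 c=0 d=-2194/1641
  seg 1: a=1 b=-1106/1641 c=-2194/547 d=671/547
  seg 2: a=-4 b=13753/1641 c=3845/547 d=-10519/1641
  seg 3: a=5 b=5266/1641 c=-6674/547 d=8192/1641
  seg 4: a=1 b=-10202/1641 c=1518/547 d=-506/1641
S(1/2) = 1097/2188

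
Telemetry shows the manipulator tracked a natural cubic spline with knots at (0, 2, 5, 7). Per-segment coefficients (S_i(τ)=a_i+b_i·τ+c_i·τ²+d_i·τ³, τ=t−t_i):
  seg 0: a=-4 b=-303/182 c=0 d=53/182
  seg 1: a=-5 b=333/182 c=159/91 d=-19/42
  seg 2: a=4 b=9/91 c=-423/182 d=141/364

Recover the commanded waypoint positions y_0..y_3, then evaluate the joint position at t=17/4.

y_0=-4 y_1=-5 y_2=4 y_3=-2
S(17/4) = 32723/11648

y_0 = S_0(0) = a_0 = -4
y_1 = S_1(0) = a_1 = -5
y_2 = S_2(0) = a_2 = 4
y_3 = S_2(2) = -2
t_q=17/4 is in segment 1 (τ=9/4); S_1(τ)=32723/11648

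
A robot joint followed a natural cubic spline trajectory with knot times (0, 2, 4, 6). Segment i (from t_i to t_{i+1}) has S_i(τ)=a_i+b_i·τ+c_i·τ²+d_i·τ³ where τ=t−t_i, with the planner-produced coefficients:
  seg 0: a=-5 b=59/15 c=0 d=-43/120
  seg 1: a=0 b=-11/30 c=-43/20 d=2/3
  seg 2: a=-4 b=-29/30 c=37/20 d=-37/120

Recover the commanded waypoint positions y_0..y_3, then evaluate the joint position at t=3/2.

y_0 = S_0(0) = a_0 = -5
y_1 = S_1(0) = a_1 = 0
y_2 = S_2(0) = a_2 = -4
y_3 = S_2(2) = -1
t_q=3/2 is in segment 0 (τ=3/2); S_0(τ)=-99/320

y_0=-5 y_1=0 y_2=-4 y_3=-1
S(3/2) = -99/320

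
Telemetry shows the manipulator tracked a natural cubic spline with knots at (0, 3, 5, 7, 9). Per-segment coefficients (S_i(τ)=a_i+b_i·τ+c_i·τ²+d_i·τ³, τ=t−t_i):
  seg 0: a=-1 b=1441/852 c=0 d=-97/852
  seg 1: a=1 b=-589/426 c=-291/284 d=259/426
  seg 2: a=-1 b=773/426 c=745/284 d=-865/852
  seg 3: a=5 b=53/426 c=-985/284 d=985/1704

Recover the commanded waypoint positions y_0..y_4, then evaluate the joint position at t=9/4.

y_0 = S_0(0) = a_0 = -1
y_1 = S_1(0) = a_1 = 1
y_2 = S_2(0) = a_2 = -1
y_3 = S_3(0) = a_3 = 5
y_4 = S_3(2) = -4
t_q=9/4 is in segment 0 (τ=9/4); S_0(τ)=27421/18176

y_0=-1 y_1=1 y_2=-1 y_3=5 y_4=-4
S(9/4) = 27421/18176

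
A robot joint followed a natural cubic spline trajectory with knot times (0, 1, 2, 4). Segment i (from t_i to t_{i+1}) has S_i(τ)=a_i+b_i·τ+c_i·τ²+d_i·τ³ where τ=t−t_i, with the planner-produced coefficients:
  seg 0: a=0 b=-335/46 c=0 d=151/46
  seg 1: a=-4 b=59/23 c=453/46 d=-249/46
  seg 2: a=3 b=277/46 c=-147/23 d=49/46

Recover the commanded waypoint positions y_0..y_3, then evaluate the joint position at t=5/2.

y_0 = S_0(0) = a_0 = 0
y_1 = S_1(0) = a_1 = -4
y_2 = S_2(0) = a_2 = 3
y_3 = S_2(2) = -2
t_q=5/2 is in segment 2 (τ=1/2); S_2(τ)=1673/368

y_0=0 y_1=-4 y_2=3 y_3=-2
S(5/2) = 1673/368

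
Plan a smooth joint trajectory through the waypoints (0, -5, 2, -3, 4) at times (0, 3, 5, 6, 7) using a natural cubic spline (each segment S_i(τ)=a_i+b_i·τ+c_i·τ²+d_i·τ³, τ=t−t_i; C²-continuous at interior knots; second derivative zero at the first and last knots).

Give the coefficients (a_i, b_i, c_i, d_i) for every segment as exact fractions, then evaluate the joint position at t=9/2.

  seg 0: a=0 b=-5935/1284 c=0 d=1265/3852
  seg 1: a=-5 b=2725/642 c=1265/428 d=-4273/2568
  seg 2: a=2 b=-1252/321 c=-752/107 d=1903/321
  seg 3: a=-3 b=-55/321 c=1151/107 d=-1151/321
S(9/2) = 16443/6848

Δ: Δ0=-5/3, Δ1=7/2, Δ2=-5, Δ3=7
row 1: diag=10, rhs=31; c'=1/5, d'=31/10
row 2: denom=6−2·1/5=28/5; d'=(-51−2·31/10)/(28/5)=-143/14
row 3: denom=4−1·5/28=107/28; d'=(72−1·-143/14)/(107/28)=2302/107
back: M3=2302/107
back: M2=-143/14−5/28·2302/107=-1504/107
back: M1=31/10−1/5·-1504/107=1265/214
M: M0=0, M1=1265/214, M2=-1504/107, M3=2302/107, M4=0
seg 0: a=0, c=M0/2=0, d=(M1−M0)/(6·3)=1265/3852, b=Δ0−h0·(2M0+M1)/6=-5935/1284
seg 1: a=-5, c=M1/2=1265/428, d=(M2−M1)/(6·2)=-4273/2568, b=Δ1−h1·(2M1+M2)/6=2725/642
seg 2: a=2, c=M2/2=-752/107, d=(M3−M2)/(6·1)=1903/321, b=Δ2−h2·(2M2+M3)/6=-1252/321
seg 3: a=-3, c=M3/2=1151/107, d=(M4−M3)/(6·1)=-1151/321, b=Δ3−h3·(2M3+M4)/6=-55/321
t_q=9/2 → seg 1, τ=3/2; S=-5+2725/642·τ+1265/428·τ²+-4273/2568·τ³=16443/6848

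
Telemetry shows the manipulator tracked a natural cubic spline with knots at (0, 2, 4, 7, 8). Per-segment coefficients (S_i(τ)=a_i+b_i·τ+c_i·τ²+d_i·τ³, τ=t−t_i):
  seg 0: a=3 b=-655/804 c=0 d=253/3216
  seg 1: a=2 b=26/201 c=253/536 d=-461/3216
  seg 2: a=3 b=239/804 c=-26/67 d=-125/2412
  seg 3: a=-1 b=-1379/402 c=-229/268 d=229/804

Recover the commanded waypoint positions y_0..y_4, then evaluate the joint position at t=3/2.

y_0 = S_0(0) = a_0 = 3
y_1 = S_1(0) = a_1 = 2
y_2 = S_2(0) = a_2 = 3
y_3 = S_3(0) = a_3 = -1
y_4 = S_3(1) = -5
t_q=3/2 is in segment 0 (τ=3/2); S_0(τ)=17525/8576

y_0=3 y_1=2 y_2=3 y_3=-1 y_4=-5
S(3/2) = 17525/8576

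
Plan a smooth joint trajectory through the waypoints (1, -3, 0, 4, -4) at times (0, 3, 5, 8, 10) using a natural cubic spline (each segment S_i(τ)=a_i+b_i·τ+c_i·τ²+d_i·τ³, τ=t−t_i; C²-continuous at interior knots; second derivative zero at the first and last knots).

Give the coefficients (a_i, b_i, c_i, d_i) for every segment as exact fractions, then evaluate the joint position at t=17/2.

Δ: Δ0=-4/3, Δ1=3/2, Δ2=4/3, Δ3=-4
row 1: diag=10, rhs=17; c'=1/5, d'=17/10
row 2: denom=10−2·1/5=48/5; d'=(-1−2·17/10)/(48/5)=-11/24
row 3: denom=10−3·5/16=145/16; d'=(-32−3·-11/24)/(145/16)=-98/29
back: M3=-98/29
back: M2=-11/24−5/16·-98/29=52/87
back: M1=17/10−1/5·52/87=275/174
M: M0=0, M1=275/174, M2=52/87, M3=-98/29, M4=0
seg 0: a=1, c=M0/2=0, d=(M1−M0)/(6·3)=275/3132, b=Δ0−h0·(2M0+M1)/6=-739/348
seg 1: a=-3, c=M1/2=275/348, d=(M2−M1)/(6·2)=-19/232, b=Δ1−h1·(2M1+M2)/6=43/174
seg 2: a=0, c=M2/2=26/87, d=(M3−M2)/(6·3)=-173/783, b=Δ2−h2·(2M2+M3)/6=211/87
seg 3: a=4, c=M3/2=-49/29, d=(M4−M3)/(6·2)=49/174, b=Δ3−h3·(2M3+M4)/6=-152/87
t_q=17/2 → seg 3, τ=1/2; S=4+-152/87·τ+-49/29·τ²+49/174·τ³=1271/464

  seg 0: a=1 b=-739/348 c=0 d=275/3132
  seg 1: a=-3 b=43/174 c=275/348 d=-19/232
  seg 2: a=0 b=211/87 c=26/87 d=-173/783
  seg 3: a=4 b=-152/87 c=-49/29 d=49/174
S(17/2) = 1271/464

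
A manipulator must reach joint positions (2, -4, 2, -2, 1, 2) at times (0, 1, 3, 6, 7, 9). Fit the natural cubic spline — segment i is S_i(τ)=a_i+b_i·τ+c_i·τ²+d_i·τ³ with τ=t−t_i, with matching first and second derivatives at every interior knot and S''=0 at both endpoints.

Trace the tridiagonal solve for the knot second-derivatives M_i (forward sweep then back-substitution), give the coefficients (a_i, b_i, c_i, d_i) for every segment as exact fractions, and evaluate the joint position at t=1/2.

  seg 0: a=2 b=-54511/6924 c=0 d=12967/6924
  seg 1: a=-4 b=-7805/3462 c=12967/2308 d=-10355/6924
  seg 2: a=2 b=7867/3462 c=-7743/2308 d=4969/6924
  seg 3: a=-2 b=10523/6924 c=1791/577 d=-11243/6924
  seg 4: a=1 b=9889/3462 c=-4079/2308 d=4079/13848
S(1/2) = -31431/18464

Δ: Δ0=-6, Δ1=3, Δ2=-4/3, Δ3=3, Δ4=1/2
row 1: diag=6, rhs=54; c'=1/3, d'=9
row 2: denom=10−2·1/3=28/3; d'=(-26−2·9)/(28/3)=-33/7
row 3: denom=8−3·9/28=197/28; d'=(26−3·-33/7)/(197/28)=1124/197
row 4: denom=6−1·28/197=1154/197; d'=(-15−1·1124/197)/(1154/197)=-4079/1154
back: M4=-4079/1154
back: M3=1124/197−28/197·-4079/1154=3582/577
back: M2=-33/7−9/28·3582/577=-7743/1154
back: M1=9−1/3·-7743/1154=12967/1154
M: M0=0, M1=12967/1154, M2=-7743/1154, M3=3582/577, M4=-4079/1154, M5=0
seg 0: a=2, c=M0/2=0, d=(M1−M0)/(6·1)=12967/6924, b=Δ0−h0·(2M0+M1)/6=-54511/6924
seg 1: a=-4, c=M1/2=12967/2308, d=(M2−M1)/(6·2)=-10355/6924, b=Δ1−h1·(2M1+M2)/6=-7805/3462
seg 2: a=2, c=M2/2=-7743/2308, d=(M3−M2)/(6·3)=4969/6924, b=Δ2−h2·(2M2+M3)/6=7867/3462
seg 3: a=-2, c=M3/2=1791/577, d=(M4−M3)/(6·1)=-11243/6924, b=Δ3−h3·(2M3+M4)/6=10523/6924
seg 4: a=1, c=M4/2=-4079/2308, d=(M5−M4)/(6·2)=4079/13848, b=Δ4−h4·(2M4+M5)/6=9889/3462
t_q=1/2 → seg 0, τ=1/2; S=2+-54511/6924·τ+0·τ²+12967/6924·τ³=-31431/18464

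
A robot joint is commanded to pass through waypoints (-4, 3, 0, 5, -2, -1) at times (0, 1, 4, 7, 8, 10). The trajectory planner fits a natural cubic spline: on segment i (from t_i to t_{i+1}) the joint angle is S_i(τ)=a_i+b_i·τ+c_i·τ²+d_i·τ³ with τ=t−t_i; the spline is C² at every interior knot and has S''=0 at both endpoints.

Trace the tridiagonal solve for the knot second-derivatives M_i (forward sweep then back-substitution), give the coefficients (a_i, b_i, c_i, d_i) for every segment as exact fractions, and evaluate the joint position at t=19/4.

  seg 0: a=-4 b=61181/7314 c=0 d=-9983/7314
  seg 1: a=3 b=15616/3657 c=-9983/2438 d=51301/65826
  seg 2: a=0 b=5441/7314 c=10676/3657 d=-57307/65826
  seg 3: a=5 b=-19184/3657 c=-11985/2438 d=23125/7314
  seg 4: a=-2 b=-40903/7314 c=5570/1219 d=-2785/3657
S(19/4) = 285973/156032

Δ: Δ0=7, Δ1=-1, Δ2=5/3, Δ3=-7, Δ4=1/2
row 1: diag=8, rhs=-48; c'=3/8, d'=-6
row 2: denom=12−3·3/8=87/8; d'=(16−3·-6)/(87/8)=272/87
row 3: denom=8−3·8/29=208/29; d'=(-52−3·272/87)/(208/29)=-445/52
row 4: denom=6−1·29/208=1219/208; d'=(45−1·-445/52)/(1219/208)=11140/1219
back: M4=11140/1219
back: M3=-445/52−29/208·11140/1219=-11985/1219
back: M2=272/87−8/29·-11985/1219=21352/3657
back: M1=-6−3/8·21352/3657=-9983/1219
M: M0=0, M1=-9983/1219, M2=21352/3657, M3=-11985/1219, M4=11140/1219, M5=0
seg 0: a=-4, c=M0/2=0, d=(M1−M0)/(6·1)=-9983/7314, b=Δ0−h0·(2M0+M1)/6=61181/7314
seg 1: a=3, c=M1/2=-9983/2438, d=(M2−M1)/(6·3)=51301/65826, b=Δ1−h1·(2M1+M2)/6=15616/3657
seg 2: a=0, c=M2/2=10676/3657, d=(M3−M2)/(6·3)=-57307/65826, b=Δ2−h2·(2M2+M3)/6=5441/7314
seg 3: a=5, c=M3/2=-11985/2438, d=(M4−M3)/(6·1)=23125/7314, b=Δ3−h3·(2M3+M4)/6=-19184/3657
seg 4: a=-2, c=M4/2=5570/1219, d=(M5−M4)/(6·2)=-2785/3657, b=Δ4−h4·(2M4+M5)/6=-40903/7314
t_q=19/4 → seg 2, τ=3/4; S=0+5441/7314·τ+10676/3657·τ²+-57307/65826·τ³=285973/156032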